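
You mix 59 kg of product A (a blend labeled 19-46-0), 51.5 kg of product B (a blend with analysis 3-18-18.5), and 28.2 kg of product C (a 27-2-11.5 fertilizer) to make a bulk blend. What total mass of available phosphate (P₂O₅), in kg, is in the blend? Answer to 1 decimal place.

P₂O₅ mass = 46%×59 + 18%×51.5 + 2%×28.2 = 36.974 kg.

37.0 kg P₂O₅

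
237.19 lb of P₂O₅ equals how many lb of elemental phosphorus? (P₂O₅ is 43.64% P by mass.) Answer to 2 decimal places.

103.51 lb P

P = 237.19 × 0.4364 = 103.5097 lb.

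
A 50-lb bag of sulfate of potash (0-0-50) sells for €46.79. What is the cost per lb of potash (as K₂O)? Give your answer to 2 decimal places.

K₂O in bag = 50 × 50% = 25 lb.
Cost per lb K₂O = €46.79 / 25 = €1.8716.

€1.87 per lb K₂O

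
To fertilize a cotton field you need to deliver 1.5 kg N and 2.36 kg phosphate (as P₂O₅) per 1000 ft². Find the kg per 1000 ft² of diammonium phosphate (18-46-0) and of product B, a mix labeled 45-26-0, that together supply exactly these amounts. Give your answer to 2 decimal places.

4.19 kg diammonium phosphate, 1.66 kg product B

With a, b = kg per 1000 ft² of diammonium phosphate and product B:
N: 0.18·a + 0.45·b = 1.5
P₂O₅: 0.46·a + 0.26·b = 2.36
Eliminate b: (row1) − 0.45/0.26·(row2) → -0.616154·a = -2.58462, so a = 4.19476.
Then b = (2.36 − 0.46·4.19476) / 0.26 = 1.65543.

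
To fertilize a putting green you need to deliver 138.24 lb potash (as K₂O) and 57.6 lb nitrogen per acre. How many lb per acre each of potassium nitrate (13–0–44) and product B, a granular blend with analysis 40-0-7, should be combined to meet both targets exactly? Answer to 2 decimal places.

With a, b = lb per acre of potassium nitrate and product B:
K₂O: 0.44·a + 0.07·b = 138.24
N: 0.13·a + 0.4·b = 57.6
Eliminate a: (row1) − 0.44/0.13·(row2) → -1.28385·b = -56.7138, so b = 44.17496.
Back-substitute: a = (138.24 − 0.07·44.17496) / 0.44 = 307.154.

307.15 lb potassium nitrate, 44.17 lb product B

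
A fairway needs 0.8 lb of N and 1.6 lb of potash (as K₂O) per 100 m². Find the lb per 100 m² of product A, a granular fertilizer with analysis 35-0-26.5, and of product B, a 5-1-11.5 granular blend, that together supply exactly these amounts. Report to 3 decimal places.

0.444 lb product A, 12.889 lb product B

With a, b = lb per 100 m² of product A and product B:
N: 0.35·a + 0.05·b = 0.8
K₂O: 0.265·a + 0.115·b = 1.6
Eliminate a: (row1) − 0.35/0.265·(row2) → -0.101887·b = -1.31321, so b = 12.8889.
Back-substitute: a = (0.8 − 0.05·12.8889) / 0.35 = 0.444444.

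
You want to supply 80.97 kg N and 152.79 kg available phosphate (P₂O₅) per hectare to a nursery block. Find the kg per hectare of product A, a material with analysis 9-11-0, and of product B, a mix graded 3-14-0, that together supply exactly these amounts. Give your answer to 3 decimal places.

726.032 kg product A, 520.903 kg product B

Let a = kg of product A, b = kg of product B (per hectare).
N: 0.09·a + 0.03·b = 80.97
P₂O₅: 0.11·a + 0.14·b = 152.79
Solving simultaneously: a = 726.0323, b = 520.9032.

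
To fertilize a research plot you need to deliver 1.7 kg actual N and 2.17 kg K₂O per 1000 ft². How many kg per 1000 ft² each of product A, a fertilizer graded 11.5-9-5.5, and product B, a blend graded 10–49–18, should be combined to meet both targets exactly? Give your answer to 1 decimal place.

5.9 kg product A, 10.3 kg product B

Per-1000 ft² balance (a = product A, b = product B):
N: 0.115·a + 0.1·b = 1.7
K₂O: 0.055·a + 0.18·b = 2.17
From row1: a = (1.7 − 0.1·b) / 0.115.
Into row2: 0.055·(1.7 − 0.1·b)/0.115 + 0.18·b = 2.17 → b = 10.2664, a = 5.85526.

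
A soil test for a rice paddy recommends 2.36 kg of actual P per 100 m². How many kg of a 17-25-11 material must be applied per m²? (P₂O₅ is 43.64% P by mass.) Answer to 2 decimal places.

As P₂O₅: 2.36 / 0.4364 = 5.40788 kg per 100 m².
Product per 100 m² = 5.40788 / 25% = 21.6315 kg.
Convert to per m²: 21.6315 × 0.01 = 0.216315 kg.

0.22 kg of product per sq m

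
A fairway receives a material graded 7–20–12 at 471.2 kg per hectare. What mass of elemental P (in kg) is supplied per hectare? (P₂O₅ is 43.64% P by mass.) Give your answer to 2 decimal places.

41.13 kg P per hectare

P₂O₅ per hectare = 471.2 × 20% = 94.24 kg.
Elemental P = 94.24 × 0.4364 = 41.1263 kg per hectare.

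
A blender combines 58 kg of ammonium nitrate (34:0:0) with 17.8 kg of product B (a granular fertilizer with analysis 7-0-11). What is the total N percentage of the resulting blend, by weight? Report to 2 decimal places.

Total mass = 58 + 17.8 = 75.8 kg.
N mass = 34%×58 + 7%×17.8 = 20.966 kg.
% N = 20.966 / 75.8 = 27.6596%.

27.66% N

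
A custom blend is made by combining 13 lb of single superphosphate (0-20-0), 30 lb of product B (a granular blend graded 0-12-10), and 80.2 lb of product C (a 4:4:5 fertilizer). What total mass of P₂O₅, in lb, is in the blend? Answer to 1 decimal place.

P₂O₅ mass = 20%×13 + 12%×30 + 4%×80.2 = 9.408 lb.

9.4 lb P₂O₅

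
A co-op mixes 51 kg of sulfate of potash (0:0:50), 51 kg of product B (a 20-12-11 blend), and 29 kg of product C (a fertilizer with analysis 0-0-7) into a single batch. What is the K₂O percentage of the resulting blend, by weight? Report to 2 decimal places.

25.30% K₂O

Total mass = 51 + 51 + 29 = 131 kg.
K₂O mass = 50%×51 + 11%×51 + 7%×29 = 33.14 kg.
% K₂O = 33.14 / 131 = 25.2977%.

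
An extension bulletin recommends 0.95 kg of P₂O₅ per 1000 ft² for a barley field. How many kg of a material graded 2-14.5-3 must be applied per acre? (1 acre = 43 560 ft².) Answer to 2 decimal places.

285.39 kg of product per acre

Product per 1000 ft² = 0.95 / 14.5% = 6.55172 kg.
Convert to per acre: 6.55172 × 43.56 = 285.393 kg.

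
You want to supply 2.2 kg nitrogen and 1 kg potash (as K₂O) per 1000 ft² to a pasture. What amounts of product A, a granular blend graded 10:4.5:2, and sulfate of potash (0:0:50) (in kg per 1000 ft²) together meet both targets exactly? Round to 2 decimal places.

22.00 kg product A, 1.12 kg sulfate of potash

With a, b = kg per 1000 ft² of product A and sulfate of potash:
N: 0.1·a + 0·b = 2.2
K₂O: 0.02·a + 0.5·b = 1
Eliminate a: (row1) − 0.1/0.02·(row2) → -2.5·b = -2.8, so b = 1.12.
Back-substitute: a = (2.2 − 0·1.12) / 0.1 = 22.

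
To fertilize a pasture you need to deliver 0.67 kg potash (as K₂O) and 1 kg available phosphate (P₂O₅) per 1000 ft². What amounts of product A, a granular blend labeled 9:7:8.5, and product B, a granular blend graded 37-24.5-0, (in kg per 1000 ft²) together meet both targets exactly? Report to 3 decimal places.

Let a = kg of product A, b = kg of product B (per 1000 ft²).
K₂O: 0.085·a + 0·b = 0.67
P₂O₅: 0.07·a + 0.245·b = 1
Eliminate b: (row1) − 0/0.245·(row2) → 0.085·a = 0.67, so a = 7.88235.
Then b = (1 − 0.07·7.88235) / 0.245 = 1.82953.

7.882 kg product A, 1.830 kg product B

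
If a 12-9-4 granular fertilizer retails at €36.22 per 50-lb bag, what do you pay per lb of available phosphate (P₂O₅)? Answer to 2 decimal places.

P₂O₅ in bag = 50 × 9% = 4.5 lb.
Cost per lb P₂O₅ = €36.22 / 4.5 = €8.0489.

€8.05 per lb P₂O₅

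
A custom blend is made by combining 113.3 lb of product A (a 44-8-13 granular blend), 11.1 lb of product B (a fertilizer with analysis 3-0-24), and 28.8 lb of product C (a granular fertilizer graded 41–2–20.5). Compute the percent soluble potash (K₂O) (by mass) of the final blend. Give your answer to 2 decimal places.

Total mass = 113.3 + 11.1 + 28.8 = 153.2 lb.
K₂O mass = 13%×113.3 + 24%×11.1 + 20.5%×28.8 = 23.297 lb.
% K₂O = 23.297 / 153.2 = 15.2069%.

15.21% K₂O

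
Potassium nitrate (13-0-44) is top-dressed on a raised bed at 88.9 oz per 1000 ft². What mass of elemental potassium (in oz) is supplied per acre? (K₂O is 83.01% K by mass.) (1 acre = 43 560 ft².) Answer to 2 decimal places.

1414.40 oz K per acre

K₂O per 1000 ft² = 88.9 × 44% = 39.116 oz.
Elemental K = 39.116 × 0.8301 = 32.4702 oz per 1000 ft².
Convert to per acre: 32.4702 × 43.56 = 1414.402 oz.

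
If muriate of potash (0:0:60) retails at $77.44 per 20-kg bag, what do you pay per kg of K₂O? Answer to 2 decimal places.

$6.45 per kg K₂O

K₂O in bag = 20 × 60% = 12 kg.
Cost per kg K₂O = $77.44 / 12 = $6.4533.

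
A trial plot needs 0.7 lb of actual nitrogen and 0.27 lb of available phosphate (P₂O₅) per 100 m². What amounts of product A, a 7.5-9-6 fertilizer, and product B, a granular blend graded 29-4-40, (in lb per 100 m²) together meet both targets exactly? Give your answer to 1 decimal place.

Per-100 m² balance (a = product A, b = product B):
N: 0.075·a + 0.29·b = 0.7
P₂O₅: 0.09·a + 0.04·b = 0.27
Eliminate a: (row1) − 0.075/0.09·(row2) → 0.256667·b = 0.475, so b = 1.85065.
Back-substitute: a = (0.7 − 0.29·1.85065) / 0.075 = 2.17749.

2.2 lb product A, 1.9 lb product B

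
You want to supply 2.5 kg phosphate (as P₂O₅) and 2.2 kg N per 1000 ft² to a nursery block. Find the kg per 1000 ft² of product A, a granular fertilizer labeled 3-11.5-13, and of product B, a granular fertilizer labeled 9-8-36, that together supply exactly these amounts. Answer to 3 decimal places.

6.164 kg product A, 22.390 kg product B

With a, b = kg per 1000 ft² of product A and product B:
P₂O₅: 0.115·a + 0.08·b = 2.5
N: 0.03·a + 0.09·b = 2.2
Solving simultaneously: a = 6.16352, b = 22.3899.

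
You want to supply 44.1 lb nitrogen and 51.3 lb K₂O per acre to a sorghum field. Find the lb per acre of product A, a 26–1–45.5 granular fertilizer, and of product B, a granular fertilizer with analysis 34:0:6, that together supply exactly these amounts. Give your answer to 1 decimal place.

Per-acre balance (a = product A, b = product B):
N: 0.26·a + 0.34·b = 44.1
K₂O: 0.455·a + 0.06·b = 51.3
Eliminate a: (row1) − 0.26/0.455·(row2) → 0.305714·b = 14.7857, so b = 48.3645.
Back-substitute: a = (44.1 − 0.34·48.3645) / 0.26 = 106.37.

106.4 lb product A, 48.4 lb product B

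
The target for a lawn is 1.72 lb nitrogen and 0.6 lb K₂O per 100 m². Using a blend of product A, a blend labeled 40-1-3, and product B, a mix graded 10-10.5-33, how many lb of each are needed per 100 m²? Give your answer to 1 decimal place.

3.9 lb product A, 1.5 lb product B

Per-100 m² balance (a = product A, b = product B):
N: 0.4·a + 0.1·b = 1.72
K₂O: 0.03·a + 0.33·b = 0.6
Eliminate a: (row1) − 0.4/0.03·(row2) → -4.3·b = -6.28, so b = 1.46047.
Back-substitute: a = (1.72 − 0.1·1.46047) / 0.4 = 3.93488.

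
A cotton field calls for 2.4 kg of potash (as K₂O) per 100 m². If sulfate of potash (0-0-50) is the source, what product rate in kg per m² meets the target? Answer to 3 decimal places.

Product per 100 m² = 2.4 / 50% = 4.8 kg.
Convert to per m²: 4.8 × 0.01 = 0.048 kg.

0.048 kg of product per sq m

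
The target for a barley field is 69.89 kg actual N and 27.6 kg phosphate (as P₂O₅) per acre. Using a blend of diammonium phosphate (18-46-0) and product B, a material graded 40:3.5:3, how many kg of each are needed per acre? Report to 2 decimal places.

48.36 kg diammonium phosphate, 152.96 kg product B

Per-acre balance (a = diammonium phosphate, b = product B):
N: 0.18·a + 0.4·b = 69.89
P₂O₅: 0.46·a + 0.035·b = 27.6
From row1: a = (69.89 − 0.4·b) / 0.18.
Into row2: 0.46·(69.89 − 0.4·b)/0.18 + 0.035·b = 27.6 → b = 152.962, a = 48.3616.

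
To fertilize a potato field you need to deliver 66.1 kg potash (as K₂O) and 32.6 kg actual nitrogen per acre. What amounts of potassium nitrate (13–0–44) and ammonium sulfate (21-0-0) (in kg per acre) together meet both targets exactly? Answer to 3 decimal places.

150.227 kg potassium nitrate, 62.240 kg ammonium sulfate

With a, b = kg per acre of potassium nitrate and ammonium sulfate:
K₂O: 0.44·a + 0·b = 66.1
N: 0.13·a + 0.21·b = 32.6
From row1: a = (66.1 − 0·b) / 0.44.
Into row2: 0.13·(66.1 − 0·b)/0.44 + 0.21·b = 32.6 → b = 62.2403, a = 150.2273.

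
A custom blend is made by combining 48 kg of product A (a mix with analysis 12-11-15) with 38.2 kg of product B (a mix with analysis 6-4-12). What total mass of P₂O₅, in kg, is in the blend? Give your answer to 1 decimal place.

6.8 kg P₂O₅

P₂O₅ mass = 11%×48 + 4%×38.2 = 6.808 kg.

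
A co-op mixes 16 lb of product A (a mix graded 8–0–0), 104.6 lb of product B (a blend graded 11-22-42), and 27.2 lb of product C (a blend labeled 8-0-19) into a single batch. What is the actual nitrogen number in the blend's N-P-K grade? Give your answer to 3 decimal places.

10.123% N

Total mass = 16 + 104.6 + 27.2 = 147.8 lb.
N mass = 8%×16 + 11%×104.6 + 8%×27.2 = 14.962 lb.
% N = 14.962 / 147.8 = 10.1231%.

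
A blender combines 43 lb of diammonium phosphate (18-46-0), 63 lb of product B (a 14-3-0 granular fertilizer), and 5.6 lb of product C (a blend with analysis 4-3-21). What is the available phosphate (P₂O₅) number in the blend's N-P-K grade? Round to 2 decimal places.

Total mass = 43 + 63 + 5.6 = 111.6 lb.
P₂O₅ mass = 46%×43 + 3%×63 + 3%×5.6 = 21.838 lb.
% P₂O₅ = 21.838 / 111.6 = 19.5681%.

19.57% P₂O₅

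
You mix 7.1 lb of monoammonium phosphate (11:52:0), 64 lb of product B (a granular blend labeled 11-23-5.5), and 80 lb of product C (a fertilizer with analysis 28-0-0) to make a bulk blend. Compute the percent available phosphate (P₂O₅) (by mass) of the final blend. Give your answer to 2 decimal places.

12.19% P₂O₅

Total mass = 7.1 + 64 + 80 = 151.1 lb.
P₂O₅ mass = 52%×7.1 + 23%×64 + 0%×80 = 18.412 lb.
% P₂O₅ = 18.412 / 151.1 = 12.1853%.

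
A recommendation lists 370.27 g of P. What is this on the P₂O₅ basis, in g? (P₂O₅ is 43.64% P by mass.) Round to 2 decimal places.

848.46 g P₂O₅

P₂O₅ = 370.27 / 0.4364 = 848.4647 g.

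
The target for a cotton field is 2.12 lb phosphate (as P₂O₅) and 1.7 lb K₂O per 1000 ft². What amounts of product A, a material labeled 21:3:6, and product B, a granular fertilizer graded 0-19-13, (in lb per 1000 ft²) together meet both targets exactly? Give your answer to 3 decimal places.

Let a = lb of product A, b = lb of product B (per 1000 ft²).
P₂O₅: 0.03·a + 0.19·b = 2.12
K₂O: 0.06·a + 0.13·b = 1.7
Solving simultaneously: a = 6.32, b = 10.16.

6.320 lb product A, 10.160 lb product B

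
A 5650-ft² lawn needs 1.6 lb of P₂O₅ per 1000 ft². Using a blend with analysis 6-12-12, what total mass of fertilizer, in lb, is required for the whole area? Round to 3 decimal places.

Product per 1000 ft² = 1.6 / 12% = 13.3333 lb.
Total product = 13.3333 × 5650 / 1000 = 75.3333 lb.

75.333 lb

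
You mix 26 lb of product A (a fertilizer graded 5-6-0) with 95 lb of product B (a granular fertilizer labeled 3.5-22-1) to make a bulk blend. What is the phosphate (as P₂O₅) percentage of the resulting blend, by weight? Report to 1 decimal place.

Total mass = 26 + 95 = 121 lb.
P₂O₅ mass = 6%×26 + 22%×95 = 22.46 lb.
% P₂O₅ = 22.46 / 121 = 18.562%.

18.6% P₂O₅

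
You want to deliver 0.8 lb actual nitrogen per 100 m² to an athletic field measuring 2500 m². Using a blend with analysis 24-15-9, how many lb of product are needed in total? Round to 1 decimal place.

83.3 lb

Product per 100 m² = 0.8 / 24% = 3.33333 lb.
Total product = 3.33333 × 2500 / 100 = 83.3333 lb.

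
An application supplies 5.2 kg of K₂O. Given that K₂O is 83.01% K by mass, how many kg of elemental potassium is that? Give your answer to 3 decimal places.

4.317 kg K

K = 5.2 × 0.8301 = 4.31652 kg.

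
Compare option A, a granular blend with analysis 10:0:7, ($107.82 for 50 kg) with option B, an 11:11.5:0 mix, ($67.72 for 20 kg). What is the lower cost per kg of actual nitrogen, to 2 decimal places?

option A: N per bag = 50 × 10% = 5 kg; cost = 107.82 / 5 = $21.5640/kg N.
option B: N per bag = 20 × 11% = 2.2 kg; cost = 67.72 / 2.2 = $30.7818/kg N.
option A is cheaper.

$21.56 per kg N (option A)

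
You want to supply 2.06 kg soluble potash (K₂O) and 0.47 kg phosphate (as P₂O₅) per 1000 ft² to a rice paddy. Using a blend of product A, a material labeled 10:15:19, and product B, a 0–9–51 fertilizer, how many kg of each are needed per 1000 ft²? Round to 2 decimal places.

Per-1000 ft² balance (a = product A, b = product B):
K₂O: 0.19·a + 0.51·b = 2.06
P₂O₅: 0.15·a + 0.09·b = 0.47
Solving simultaneously: a = 0.914141, b = 3.69865.

0.91 kg product A, 3.70 kg product B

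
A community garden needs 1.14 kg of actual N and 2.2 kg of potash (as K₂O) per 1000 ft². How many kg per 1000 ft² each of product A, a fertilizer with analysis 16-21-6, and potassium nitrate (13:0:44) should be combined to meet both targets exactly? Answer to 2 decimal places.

3.44 kg product A, 4.53 kg potassium nitrate

Let a = kg of product A, b = kg of potassium nitrate (per 1000 ft²).
N: 0.16·a + 0.13·b = 1.14
K₂O: 0.06·a + 0.44·b = 2.2
Eliminate b: (row1) − 0.13/0.44·(row2) → 0.142273·a = 0.49, so a = 3.44409.
Then b = (2.2 − 0.06·3.44409) / 0.44 = 4.53035.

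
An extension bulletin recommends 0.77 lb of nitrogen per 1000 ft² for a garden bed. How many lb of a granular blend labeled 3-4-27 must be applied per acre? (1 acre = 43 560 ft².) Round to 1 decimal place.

1118.0 lb of product per acre

Product per 1000 ft² = 0.77 / 3% = 25.6667 lb.
Convert to per acre: 25.6667 × 43.56 = 1118.04 lb.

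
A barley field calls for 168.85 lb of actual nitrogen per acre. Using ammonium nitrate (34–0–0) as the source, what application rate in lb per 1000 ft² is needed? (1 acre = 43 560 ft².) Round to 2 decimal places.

Product per acre = 168.85 / 34% = 496.618 lb.
Convert to per 1000 ft²: 496.618 × 0.0229568 = 11.4008 lb.

11.40 lb of product per thousand sq ft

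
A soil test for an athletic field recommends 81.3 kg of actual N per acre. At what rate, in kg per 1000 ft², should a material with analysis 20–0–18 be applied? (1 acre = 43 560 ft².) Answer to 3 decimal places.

9.332 kg of product per thousand sq ft

Product per acre = 81.3 / 20% = 406.5 kg.
Convert to per 1000 ft²: 406.5 × 0.0229568 = 9.33196 kg.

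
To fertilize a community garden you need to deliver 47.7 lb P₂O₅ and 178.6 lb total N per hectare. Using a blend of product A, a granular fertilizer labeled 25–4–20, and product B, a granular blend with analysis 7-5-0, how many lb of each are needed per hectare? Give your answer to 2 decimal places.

576.39 lb product A, 492.89 lb product B

With a, b = lb per hectare of product A and product B:
P₂O₅: 0.04·a + 0.05·b = 47.7
N: 0.25·a + 0.07·b = 178.6
From row1: a = (47.7 − 0.05·b) / 0.04.
Into row2: 0.25·(47.7 − 0.05·b)/0.04 + 0.07·b = 178.6 → b = 492.887, a = 576.392.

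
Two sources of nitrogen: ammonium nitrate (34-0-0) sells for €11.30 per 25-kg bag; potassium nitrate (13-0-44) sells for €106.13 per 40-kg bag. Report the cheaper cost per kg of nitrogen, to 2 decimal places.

ammonium nitrate: N per bag = 25 × 34% = 8.5 kg; cost = 11.30 / 8.5 = €1.3294/kg N.
potassium nitrate: N per bag = 40 × 13% = 5.2 kg; cost = 106.13 / 5.2 = €20.4096/kg N.
ammonium nitrate is cheaper.

€1.33 per kg N (ammonium nitrate)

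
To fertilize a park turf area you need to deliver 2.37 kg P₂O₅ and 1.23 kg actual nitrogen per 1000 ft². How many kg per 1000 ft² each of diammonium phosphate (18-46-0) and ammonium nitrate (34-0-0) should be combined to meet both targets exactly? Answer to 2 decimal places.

Per-1000 ft² balance (a = diammonium phosphate, b = ammonium nitrate):
P₂O₅: 0.46·a + 0·b = 2.37
N: 0.18·a + 0.34·b = 1.23
Solving simultaneously: a = 5.15217, b = 0.890026.

5.15 kg diammonium phosphate, 0.89 kg ammonium nitrate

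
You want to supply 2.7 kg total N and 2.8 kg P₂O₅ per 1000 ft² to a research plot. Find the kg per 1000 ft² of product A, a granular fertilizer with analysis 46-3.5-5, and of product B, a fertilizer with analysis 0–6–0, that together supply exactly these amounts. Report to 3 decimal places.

Let a = kg of product A, b = kg of product B (per 1000 ft²).
N: 0.46·a + 0·b = 2.7
P₂O₅: 0.035·a + 0.06·b = 2.8
Eliminate a: (row1) − 0.46/0.035·(row2) → -0.788571·b = -34.1, so b = 43.2428.
Back-substitute: a = (2.7 − 0·43.2428) / 0.46 = 5.86957.

5.870 kg product A, 43.243 kg product B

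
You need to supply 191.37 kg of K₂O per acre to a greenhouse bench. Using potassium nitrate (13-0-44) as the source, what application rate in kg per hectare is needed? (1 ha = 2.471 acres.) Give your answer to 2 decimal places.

1074.72 kg of product per hectare

Product per acre = 191.37 / 44% = 434.932 kg.
Convert to per hectare: 434.932 × 2.471 = 1074.717 kg.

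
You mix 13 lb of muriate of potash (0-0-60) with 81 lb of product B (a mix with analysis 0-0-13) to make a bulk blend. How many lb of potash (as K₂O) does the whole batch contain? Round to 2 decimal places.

K₂O mass = 60%×13 + 13%×81 = 18.33 lb.

18.33 lb K₂O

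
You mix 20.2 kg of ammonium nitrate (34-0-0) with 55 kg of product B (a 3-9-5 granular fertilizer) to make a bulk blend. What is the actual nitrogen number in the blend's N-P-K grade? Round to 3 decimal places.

11.327% N

Total mass = 20.2 + 55 = 75.2 kg.
N mass = 34%×20.2 + 3%×55 = 8.518 kg.
% N = 8.518 / 75.2 = 11.3271%.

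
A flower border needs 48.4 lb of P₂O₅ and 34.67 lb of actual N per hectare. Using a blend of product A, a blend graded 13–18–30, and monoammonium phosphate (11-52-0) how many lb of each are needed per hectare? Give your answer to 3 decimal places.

With a, b = lb per hectare of product A and monoammonium phosphate:
P₂O₅: 0.18·a + 0.52·b = 48.4
N: 0.13·a + 0.11·b = 34.67
Eliminate b: (row1) − 0.52/0.11·(row2) → -0.434545·a = -115.495, so a = 265.7824.
Then b = (34.67 − 0.13·265.7824) / 0.11 = 1.07531.

265.782 lb product A, 1.075 lb monoammonium phosphate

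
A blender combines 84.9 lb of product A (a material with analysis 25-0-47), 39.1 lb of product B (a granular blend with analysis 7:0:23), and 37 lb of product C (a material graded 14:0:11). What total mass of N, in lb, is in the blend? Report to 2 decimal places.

N mass = 25%×84.9 + 7%×39.1 + 14%×37 = 29.142 lb.

29.14 lb N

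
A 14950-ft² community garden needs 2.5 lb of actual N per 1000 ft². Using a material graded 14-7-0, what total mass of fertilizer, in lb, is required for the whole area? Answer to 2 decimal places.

Product per 1000 ft² = 2.5 / 14% = 17.8571 lb.
Total product = 17.8571 × 14950 / 1000 = 266.964 lb.

266.96 lb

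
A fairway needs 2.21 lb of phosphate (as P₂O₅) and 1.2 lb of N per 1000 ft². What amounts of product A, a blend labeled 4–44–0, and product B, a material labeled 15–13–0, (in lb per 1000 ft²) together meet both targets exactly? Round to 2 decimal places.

Let a = lb of product A, b = lb of product B (per 1000 ft²).
P₂O₅: 0.44·a + 0.13·b = 2.21
N: 0.04·a + 0.15·b = 1.2
From row1: a = (2.21 − 0.13·b) / 0.44.
Into row2: 0.04·(2.21 − 0.13·b)/0.44 + 0.15·b = 1.2 → b = 7.23026, a = 2.88651.

2.89 lb product A, 7.23 lb product B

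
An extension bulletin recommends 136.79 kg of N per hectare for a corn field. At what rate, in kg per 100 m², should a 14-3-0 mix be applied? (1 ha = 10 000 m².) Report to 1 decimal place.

Product per hectare = 136.79 / 14% = 977.071 kg.
Convert to per 100 m²: 977.071 × 0.01 = 9.77071 kg.

9.8 kg of product per hundred sq m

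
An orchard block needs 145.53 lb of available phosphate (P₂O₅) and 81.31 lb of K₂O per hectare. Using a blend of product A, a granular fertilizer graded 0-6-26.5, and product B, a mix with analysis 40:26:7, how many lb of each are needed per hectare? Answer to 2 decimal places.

Per-hectare balance (a = product A, b = product B):
P₂O₅: 0.06·a + 0.26·b = 145.53
K₂O: 0.265·a + 0.07·b = 81.31
Eliminate a: (row1) − 0.06/0.265·(row2) → 0.244151·b = 127.12, so b = 520.662.
Back-substitute: a = (145.53 − 0.26·520.662) / 0.06 = 169.297.

169.30 lb product A, 520.66 lb product B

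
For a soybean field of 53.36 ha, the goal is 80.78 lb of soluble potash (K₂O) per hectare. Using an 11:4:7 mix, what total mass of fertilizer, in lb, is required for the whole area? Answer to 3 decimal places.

Product per hectare = 80.78 / 7% = 1154 lb.
Total product = 1154 × 53.36 = 61577.44 lb.

61577.440 lb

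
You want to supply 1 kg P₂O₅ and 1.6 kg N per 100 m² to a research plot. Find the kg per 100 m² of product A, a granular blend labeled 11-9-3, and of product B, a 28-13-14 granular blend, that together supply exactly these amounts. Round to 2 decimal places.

6.61 kg product A, 3.12 kg product B

With a, b = kg per 100 m² of product A and product B:
P₂O₅: 0.09·a + 0.13·b = 1
N: 0.11·a + 0.28·b = 1.6
From row1: a = (1 − 0.13·b) / 0.09.
Into row2: 0.11·(1 − 0.13·b)/0.09 + 0.28·b = 1.6 → b = 3.11927, a = 6.6055.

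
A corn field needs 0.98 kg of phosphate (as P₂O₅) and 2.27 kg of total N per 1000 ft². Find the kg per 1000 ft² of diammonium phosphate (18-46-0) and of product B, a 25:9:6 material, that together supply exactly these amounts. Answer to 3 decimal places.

0.412 kg diammonium phosphate, 8.783 kg product B

With a, b = kg per 1000 ft² of diammonium phosphate and product B:
P₂O₅: 0.46·a + 0.09·b = 0.98
N: 0.18·a + 0.25·b = 2.27
Eliminate b: (row1) − 0.09/0.25·(row2) → 0.3952·a = 0.1628, so a = 0.411943.
Then b = (2.27 − 0.18·0.411943) / 0.25 = 8.7834.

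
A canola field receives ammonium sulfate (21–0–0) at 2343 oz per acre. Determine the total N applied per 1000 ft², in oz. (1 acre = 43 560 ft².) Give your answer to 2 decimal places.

nitrogen per acre = 2343 × 21% = 492.03 oz.
Convert to per 1000 ft²: 492.03 × 0.0229568 = 11.2955 oz.

11.30 oz N per thousand sq ft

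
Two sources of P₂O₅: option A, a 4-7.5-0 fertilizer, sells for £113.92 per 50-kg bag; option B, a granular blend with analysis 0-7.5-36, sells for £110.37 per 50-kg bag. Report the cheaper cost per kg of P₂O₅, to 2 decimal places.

£29.43 per kg P₂O₅ (option B)

option A: P₂O₅ per bag = 50 × 7.5% = 3.75 kg; cost = 113.92 / 3.75 = £30.3787/kg P₂O₅.
option B: P₂O₅ per bag = 50 × 7.5% = 3.75 kg; cost = 110.37 / 3.75 = £29.4320/kg P₂O₅.
option B is cheaper.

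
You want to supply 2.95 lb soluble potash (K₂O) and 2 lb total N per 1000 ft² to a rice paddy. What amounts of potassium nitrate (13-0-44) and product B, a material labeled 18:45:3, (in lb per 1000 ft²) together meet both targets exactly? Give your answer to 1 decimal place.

6.3 lb potassium nitrate, 6.6 lb product B

Let a = lb of potassium nitrate, b = lb of product B (per 1000 ft²).
K₂O: 0.44·a + 0.03·b = 2.95
N: 0.13·a + 0.18·b = 2
From row1: a = (2.95 − 0.03·b) / 0.44.
Into row2: 0.13·(2.95 − 0.03·b)/0.44 + 0.18·b = 2 → b = 6.59363, a = 6.25498.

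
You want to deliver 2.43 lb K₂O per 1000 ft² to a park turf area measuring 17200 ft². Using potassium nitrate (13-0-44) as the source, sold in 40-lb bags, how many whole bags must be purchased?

3 bags

Product per 1000 ft² = 2.43 / 44% = 5.52273 lb.
Total product = 5.52273 × 17200 / 1000 = 94.9909 lb.
Bags = ⌈94.9909 / 40⌉ = 3.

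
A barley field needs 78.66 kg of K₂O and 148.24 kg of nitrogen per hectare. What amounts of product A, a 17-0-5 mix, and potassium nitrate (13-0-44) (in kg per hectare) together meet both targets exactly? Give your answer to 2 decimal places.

Per-hectare balance (a = product A, b = potassium nitrate):
K₂O: 0.05·a + 0.44·b = 78.66
N: 0.17·a + 0.13·b = 148.24
Eliminate b: (row1) − 0.44/0.13·(row2) → -0.525385·a = -423.075, so a = 805.268.
Then b = (148.24 − 0.17·805.268) / 0.13 = 87.265.

805.27 kg product A, 87.27 kg potassium nitrate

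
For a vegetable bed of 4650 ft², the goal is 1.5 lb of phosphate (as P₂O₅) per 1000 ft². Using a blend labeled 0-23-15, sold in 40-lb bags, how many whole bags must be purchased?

1 bags

Product per 1000 ft² = 1.5 / 23% = 6.52174 lb.
Total product = 6.52174 × 4650 / 1000 = 30.3261 lb.
Bags = ⌈30.3261 / 40⌉ = 1.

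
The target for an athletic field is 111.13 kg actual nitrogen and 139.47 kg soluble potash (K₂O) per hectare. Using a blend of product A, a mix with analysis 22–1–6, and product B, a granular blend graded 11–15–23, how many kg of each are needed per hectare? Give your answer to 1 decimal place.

Let a = kg of product A, b = kg of product B (per hectare).
N: 0.22·a + 0.11·b = 111.13
K₂O: 0.06·a + 0.23·b = 139.47
Eliminate a: (row1) − 0.22/0.06·(row2) → -0.733333·b = -400.26, so b = 545.809.
Back-substitute: a = (111.13 − 0.11·545.809) / 0.22 = 232.232.

232.2 kg product A, 545.8 kg product B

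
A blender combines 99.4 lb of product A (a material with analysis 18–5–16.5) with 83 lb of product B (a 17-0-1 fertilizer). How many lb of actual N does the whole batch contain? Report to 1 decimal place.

N mass = 18%×99.4 + 17%×83 = 32.002 lb.

32.0 lb N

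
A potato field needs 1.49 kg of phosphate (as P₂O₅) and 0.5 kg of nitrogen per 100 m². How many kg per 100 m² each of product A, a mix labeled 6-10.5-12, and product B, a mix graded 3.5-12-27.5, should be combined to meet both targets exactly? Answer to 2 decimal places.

2.23 kg product A, 10.47 kg product B

With a, b = kg per 100 m² of product A and product B:
P₂O₅: 0.105·a + 0.12·b = 1.49
N: 0.06·a + 0.035·b = 0.5
Solving simultaneously: a = 2.22695, b = 10.4681.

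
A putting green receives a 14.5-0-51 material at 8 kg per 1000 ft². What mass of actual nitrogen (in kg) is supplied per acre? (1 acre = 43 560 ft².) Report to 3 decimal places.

nitrogen per 1000 ft² = 8 × 14.5% = 1.16 kg.
Convert to per acre: 1.16 × 43.56 = 50.5296 kg.

50.530 kg N per acre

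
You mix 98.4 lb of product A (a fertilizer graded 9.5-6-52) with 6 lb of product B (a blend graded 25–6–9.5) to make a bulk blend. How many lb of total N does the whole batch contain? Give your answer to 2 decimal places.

N mass = 9.5%×98.4 + 25%×6 = 10.848 lb.

10.85 lb N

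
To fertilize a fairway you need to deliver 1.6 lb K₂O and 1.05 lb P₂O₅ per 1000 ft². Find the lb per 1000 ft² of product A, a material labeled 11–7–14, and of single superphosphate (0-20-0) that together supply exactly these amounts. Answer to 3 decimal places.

11.429 lb product A, 1.250 lb single superphosphate

With a, b = lb per 1000 ft² of product A and single superphosphate:
K₂O: 0.14·a + 0·b = 1.6
P₂O₅: 0.07·a + 0.2·b = 1.05
Eliminate a: (row1) − 0.14/0.07·(row2) → -0.4·b = -0.5, so b = 1.25.
Back-substitute: a = (1.6 − 0·1.25) / 0.14 = 11.4286.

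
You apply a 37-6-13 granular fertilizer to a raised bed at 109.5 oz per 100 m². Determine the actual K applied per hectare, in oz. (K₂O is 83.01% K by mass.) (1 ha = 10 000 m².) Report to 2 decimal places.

1181.65 oz K per hectare

K₂O per 100 m² = 109.5 × 13% = 14.235 oz.
Elemental K = 14.235 × 0.8301 = 11.8165 oz per 100 m².
Convert to per hectare: 11.8165 × 100 = 1181.647 oz.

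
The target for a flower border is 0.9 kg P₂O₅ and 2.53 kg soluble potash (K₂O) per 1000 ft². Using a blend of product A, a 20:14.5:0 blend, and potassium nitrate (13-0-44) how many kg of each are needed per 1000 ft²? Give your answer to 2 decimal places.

6.21 kg product A, 5.75 kg potassium nitrate

With a, b = kg per 1000 ft² of product A and potassium nitrate:
P₂O₅: 0.145·a + 0·b = 0.9
K₂O: 0·a + 0.44·b = 2.53
Solving simultaneously: a = 6.2069, b = 5.75.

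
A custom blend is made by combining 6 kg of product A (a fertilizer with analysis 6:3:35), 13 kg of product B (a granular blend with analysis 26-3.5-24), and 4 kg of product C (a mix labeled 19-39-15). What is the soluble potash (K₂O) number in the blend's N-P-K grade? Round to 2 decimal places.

25.30% K₂O

Total mass = 6 + 13 + 4 = 23 kg.
K₂O mass = 35%×6 + 24%×13 + 15%×4 = 5.82 kg.
% K₂O = 5.82 / 23 = 25.3043%.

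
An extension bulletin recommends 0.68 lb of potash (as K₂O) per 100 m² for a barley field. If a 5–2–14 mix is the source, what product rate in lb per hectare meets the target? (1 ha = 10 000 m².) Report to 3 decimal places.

485.714 lb of product per hectare

Product per 100 m² = 0.68 / 14% = 4.85714 lb.
Convert to per hectare: 4.85714 × 100 = 485.7143 lb.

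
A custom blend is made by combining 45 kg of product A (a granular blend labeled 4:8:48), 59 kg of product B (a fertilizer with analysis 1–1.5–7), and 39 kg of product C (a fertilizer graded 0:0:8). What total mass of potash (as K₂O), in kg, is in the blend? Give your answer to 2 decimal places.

28.85 kg K₂O

K₂O mass = 48%×45 + 7%×59 + 8%×39 = 28.85 kg.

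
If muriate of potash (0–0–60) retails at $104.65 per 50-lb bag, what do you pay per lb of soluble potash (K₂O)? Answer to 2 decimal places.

$3.49 per lb K₂O

K₂O in bag = 50 × 60% = 30 lb.
Cost per lb K₂O = $104.65 / 30 = $3.4883.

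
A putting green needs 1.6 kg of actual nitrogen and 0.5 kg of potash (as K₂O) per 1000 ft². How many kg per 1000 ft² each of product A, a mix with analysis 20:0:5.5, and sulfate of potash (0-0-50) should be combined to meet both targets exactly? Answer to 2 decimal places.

8.00 kg product A, 0.12 kg sulfate of potash

Per-1000 ft² balance (a = product A, b = sulfate of potash):
N: 0.2·a + 0·b = 1.6
K₂O: 0.055·a + 0.5·b = 0.5
From row1: a = (1.6 − 0·b) / 0.2.
Into row2: 0.055·(1.6 − 0·b)/0.2 + 0.5·b = 0.5 → b = 0.12, a = 8.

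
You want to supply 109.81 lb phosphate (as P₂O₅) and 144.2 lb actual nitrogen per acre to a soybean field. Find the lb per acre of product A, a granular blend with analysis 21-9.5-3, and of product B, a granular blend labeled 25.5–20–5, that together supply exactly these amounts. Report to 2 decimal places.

With a, b = lb per acre of product A and product B:
P₂O₅: 0.095·a + 0.2·b = 109.81
N: 0.21·a + 0.255·b = 144.2
Eliminate a: (row1) − 0.095/0.21·(row2) → 0.0846429·b = 44.5767, so b = 526.644.
Back-substitute: a = (109.81 − 0.2·526.644) / 0.095 = 47.1702.

47.17 lb product A, 526.64 lb product B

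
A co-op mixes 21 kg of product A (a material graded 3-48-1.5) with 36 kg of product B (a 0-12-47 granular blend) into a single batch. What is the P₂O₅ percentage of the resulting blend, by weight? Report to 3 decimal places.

25.263% P₂O₅

Total mass = 21 + 36 = 57 kg.
P₂O₅ mass = 48%×21 + 12%×36 = 14.4 kg.
% P₂O₅ = 14.4 / 57 = 25.2632%.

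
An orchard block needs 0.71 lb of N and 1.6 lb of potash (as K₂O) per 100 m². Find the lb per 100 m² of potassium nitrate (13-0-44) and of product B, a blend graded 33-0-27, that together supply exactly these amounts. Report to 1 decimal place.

3.1 lb potassium nitrate, 0.9 lb product B

With a, b = lb per 100 m² of potassium nitrate and product B:
N: 0.13·a + 0.33·b = 0.71
K₂O: 0.44·a + 0.27·b = 1.6
Eliminate b: (row1) − 0.33/0.27·(row2) → -0.407778·a = -1.24556, so a = 3.0545.
Then b = (1.6 − 0.44·3.0545) / 0.27 = 0.948229.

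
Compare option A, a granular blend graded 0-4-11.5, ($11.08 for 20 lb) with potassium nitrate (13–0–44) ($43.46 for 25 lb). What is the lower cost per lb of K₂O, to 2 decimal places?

option A: K₂O per bag = 20 × 11.5% = 2.3 lb; cost = 11.08 / 2.3 = $4.8174/lb K₂O.
potassium nitrate: K₂O per bag = 25 × 44% = 11 lb; cost = 43.46 / 11 = $3.9509/lb K₂O.
potassium nitrate is cheaper.

$3.95 per lb K₂O (potassium nitrate)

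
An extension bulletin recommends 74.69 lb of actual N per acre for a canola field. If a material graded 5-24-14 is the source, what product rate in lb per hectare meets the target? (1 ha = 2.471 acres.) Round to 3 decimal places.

3691.180 lb of product per hectare

Product per acre = 74.69 / 5% = 1493.8 lb.
Convert to per hectare: 1493.8 × 2.471 = 3691.1798 lb.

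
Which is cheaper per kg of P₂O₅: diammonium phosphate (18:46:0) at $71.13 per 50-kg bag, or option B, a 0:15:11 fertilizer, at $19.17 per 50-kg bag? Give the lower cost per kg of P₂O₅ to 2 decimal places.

diammonium phosphate: P₂O₅ per bag = 50 × 46% = 23 kg; cost = 71.13 / 23 = $3.0926/kg P₂O₅.
option B: P₂O₅ per bag = 50 × 15% = 7.5 kg; cost = 19.17 / 7.5 = $2.5560/kg P₂O₅.
option B is cheaper.

$2.56 per kg P₂O₅ (option B)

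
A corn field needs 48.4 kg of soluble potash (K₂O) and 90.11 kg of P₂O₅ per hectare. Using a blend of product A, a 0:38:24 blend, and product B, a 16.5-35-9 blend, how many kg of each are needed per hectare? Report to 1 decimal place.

With a, b = kg per hectare of product A and product B:
K₂O: 0.24·a + 0.09·b = 48.4
P₂O₅: 0.38·a + 0.35·b = 90.11
Solving simultaneously: a = 177.311, b = 64.9478.

177.3 kg product A, 64.9 kg product B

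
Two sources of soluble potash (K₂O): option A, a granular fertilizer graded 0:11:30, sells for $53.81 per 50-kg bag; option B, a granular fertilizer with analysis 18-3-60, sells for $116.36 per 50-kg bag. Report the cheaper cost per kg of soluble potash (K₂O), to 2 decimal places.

option A: K₂O per bag = 50 × 30% = 15 kg; cost = 53.81 / 15 = $3.5873/kg K₂O.
option B: K₂O per bag = 50 × 60% = 30 kg; cost = 116.36 / 30 = $3.8787/kg K₂O.
option A is cheaper.

$3.59 per kg K₂O (option A)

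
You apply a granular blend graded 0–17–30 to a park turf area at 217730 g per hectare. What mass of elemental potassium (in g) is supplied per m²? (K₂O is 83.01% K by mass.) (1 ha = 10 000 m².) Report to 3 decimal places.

K₂O per hectare = 217730 × 30% = 65319 g.
Elemental K = 65319 × 0.8301 = 54221.3 g per hectare.
Convert to per m²: 54221.3 × 0.0001 = 5.42213 g.

5.422 g K per sq m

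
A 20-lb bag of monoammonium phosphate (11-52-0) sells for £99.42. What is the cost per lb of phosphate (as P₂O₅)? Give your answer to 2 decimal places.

P₂O₅ in bag = 20 × 52% = 10.4 lb.
Cost per lb P₂O₅ = £99.42 / 10.4 = £9.5596.

£9.56 per lb P₂O₅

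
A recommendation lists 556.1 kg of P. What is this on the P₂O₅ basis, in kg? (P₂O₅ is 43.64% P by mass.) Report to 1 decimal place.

P₂O₅ = 556.1 / 0.4364 = 1274.29 kg.

1274.3 kg P₂O₅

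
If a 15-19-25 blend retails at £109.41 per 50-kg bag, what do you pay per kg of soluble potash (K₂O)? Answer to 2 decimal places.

K₂O in bag = 50 × 25% = 12.5 kg.
Cost per kg K₂O = £109.41 / 12.5 = £8.7528.

£8.75 per kg K₂O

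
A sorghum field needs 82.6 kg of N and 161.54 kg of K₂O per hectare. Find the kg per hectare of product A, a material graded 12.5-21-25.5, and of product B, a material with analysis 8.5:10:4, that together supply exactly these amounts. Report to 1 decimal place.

625.3 kg product A, 52.2 kg product B

With a, b = kg per hectare of product A and product B:
N: 0.125·a + 0.085·b = 82.6
K₂O: 0.255·a + 0.04·b = 161.54
Solving simultaneously: a = 625.301, b = 52.2039.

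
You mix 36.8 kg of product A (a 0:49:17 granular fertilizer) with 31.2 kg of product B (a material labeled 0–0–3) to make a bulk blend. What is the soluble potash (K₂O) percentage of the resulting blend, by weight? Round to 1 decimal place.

Total mass = 36.8 + 31.2 = 68 kg.
K₂O mass = 17%×36.8 + 3%×31.2 = 7.192 kg.
% K₂O = 7.192 / 68 = 10.5765%.

10.6% K₂O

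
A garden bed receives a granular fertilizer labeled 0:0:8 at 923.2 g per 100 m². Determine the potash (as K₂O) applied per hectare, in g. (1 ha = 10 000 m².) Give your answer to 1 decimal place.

7385.6 g K₂O per hectare

K₂O per 100 m² = 923.2 × 8% = 73.856 g.
Convert to per hectare: 73.856 × 100 = 7385.6 g.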